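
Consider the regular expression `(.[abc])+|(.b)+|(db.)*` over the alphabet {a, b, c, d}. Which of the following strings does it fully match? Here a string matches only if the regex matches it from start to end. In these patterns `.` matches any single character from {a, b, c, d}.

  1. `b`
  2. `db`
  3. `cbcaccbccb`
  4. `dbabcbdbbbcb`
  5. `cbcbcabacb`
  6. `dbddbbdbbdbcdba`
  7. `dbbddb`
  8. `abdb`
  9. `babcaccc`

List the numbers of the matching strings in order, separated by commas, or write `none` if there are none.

1 → no match
2 → match
3 → match
4 → match
5 → match
6 → match
7 → no match
8 → match
9 → match

2, 3, 4, 5, 6, 8, 9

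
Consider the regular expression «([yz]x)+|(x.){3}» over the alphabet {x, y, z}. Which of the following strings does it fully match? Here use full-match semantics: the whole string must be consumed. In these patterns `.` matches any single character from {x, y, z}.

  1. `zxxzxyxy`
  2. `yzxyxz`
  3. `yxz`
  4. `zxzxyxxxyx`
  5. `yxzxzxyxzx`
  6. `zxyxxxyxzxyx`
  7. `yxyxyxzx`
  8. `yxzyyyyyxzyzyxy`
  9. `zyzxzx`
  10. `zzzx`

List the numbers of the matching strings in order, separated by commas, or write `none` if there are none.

5, 7

1 → no match
2 → no match
3 → no match
4 → no match
5 → match
6 → no match
7 → match
8 → no match
9 → no match
10 → no match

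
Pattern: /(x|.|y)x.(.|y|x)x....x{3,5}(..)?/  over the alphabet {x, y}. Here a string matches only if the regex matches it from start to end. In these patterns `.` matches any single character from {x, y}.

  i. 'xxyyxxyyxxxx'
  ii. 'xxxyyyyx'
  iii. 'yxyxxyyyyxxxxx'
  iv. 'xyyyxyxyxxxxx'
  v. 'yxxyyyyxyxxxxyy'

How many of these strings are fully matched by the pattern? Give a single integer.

i → match
ii → no match
iii → match
iv → no match
v → no match
Total matched: 2

2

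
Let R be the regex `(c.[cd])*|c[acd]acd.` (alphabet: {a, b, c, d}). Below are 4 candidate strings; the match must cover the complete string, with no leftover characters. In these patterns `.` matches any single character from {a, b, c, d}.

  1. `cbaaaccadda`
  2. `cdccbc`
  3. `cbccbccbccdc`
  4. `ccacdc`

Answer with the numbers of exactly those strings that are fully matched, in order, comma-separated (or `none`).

1 → no match
2 → match
3 → match
4 → match

2, 3, 4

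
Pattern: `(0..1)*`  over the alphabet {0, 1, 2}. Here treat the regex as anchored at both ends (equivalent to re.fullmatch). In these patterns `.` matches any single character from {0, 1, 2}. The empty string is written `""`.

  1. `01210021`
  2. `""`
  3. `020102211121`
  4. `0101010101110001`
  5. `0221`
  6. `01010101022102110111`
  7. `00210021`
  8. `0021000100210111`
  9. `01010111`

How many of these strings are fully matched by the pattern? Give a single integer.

8

1. `01210021` → match
2. `""` → match
3. `020102211121` → no match
4 → match
5. `0221` → match
6 → match
7. `00210021` → match
8 → match
9. `01010111` → match
Total matched: 8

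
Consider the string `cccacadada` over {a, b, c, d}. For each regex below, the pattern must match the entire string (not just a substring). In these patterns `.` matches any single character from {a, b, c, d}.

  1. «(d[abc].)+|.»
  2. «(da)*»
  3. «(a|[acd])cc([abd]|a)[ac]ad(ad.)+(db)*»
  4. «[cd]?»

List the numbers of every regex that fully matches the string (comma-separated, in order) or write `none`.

3

1 → no match
2 → no match
3 → match
4 → no match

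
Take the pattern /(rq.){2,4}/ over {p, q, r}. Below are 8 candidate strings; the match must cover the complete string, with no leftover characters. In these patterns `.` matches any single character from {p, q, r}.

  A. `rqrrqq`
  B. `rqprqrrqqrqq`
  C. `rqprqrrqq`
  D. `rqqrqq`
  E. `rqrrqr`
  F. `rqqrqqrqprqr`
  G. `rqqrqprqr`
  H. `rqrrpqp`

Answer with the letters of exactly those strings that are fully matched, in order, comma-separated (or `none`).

A. `rqrrqq` → match
B. `rqprqrrqqrqq` → match
C. `rqprqrrqq` → match
D. `rqqrqq` → match
E. `rqrrqr` → match
F. `rqqrqqrqprqr` → match
G. `rqqrqprqr` → match
H. `rqrrpqp` → no match

A, B, C, D, E, F, G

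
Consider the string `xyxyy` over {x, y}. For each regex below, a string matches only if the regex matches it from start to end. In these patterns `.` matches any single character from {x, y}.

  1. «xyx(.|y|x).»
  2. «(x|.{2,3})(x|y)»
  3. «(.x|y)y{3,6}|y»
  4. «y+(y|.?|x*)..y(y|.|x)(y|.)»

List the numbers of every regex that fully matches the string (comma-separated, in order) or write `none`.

1

1 → match
2 → no match
3 → no match
4 → no match — must start with `y`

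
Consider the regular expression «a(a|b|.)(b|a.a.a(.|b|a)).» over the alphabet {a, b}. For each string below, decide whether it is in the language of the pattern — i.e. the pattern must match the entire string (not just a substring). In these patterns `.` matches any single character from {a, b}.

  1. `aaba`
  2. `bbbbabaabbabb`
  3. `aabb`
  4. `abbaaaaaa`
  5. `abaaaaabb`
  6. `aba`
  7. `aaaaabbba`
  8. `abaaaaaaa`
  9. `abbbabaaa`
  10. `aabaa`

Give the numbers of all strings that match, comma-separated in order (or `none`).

1. `aaba` → match
2 → no match — must start with `a`
3. `aabb` → match
4. `abbaaaaaa` → no match
5. `abaaaaabb` → match
6. `aba` → no match
7. `aaaaabbba` → no match
8. `abaaaaaaa` → match
9. `abbbabaaa` → no match
10. `aabaa` → no match

1, 3, 5, 8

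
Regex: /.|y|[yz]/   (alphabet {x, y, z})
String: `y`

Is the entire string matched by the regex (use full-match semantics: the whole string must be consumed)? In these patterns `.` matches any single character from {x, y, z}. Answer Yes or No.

Yes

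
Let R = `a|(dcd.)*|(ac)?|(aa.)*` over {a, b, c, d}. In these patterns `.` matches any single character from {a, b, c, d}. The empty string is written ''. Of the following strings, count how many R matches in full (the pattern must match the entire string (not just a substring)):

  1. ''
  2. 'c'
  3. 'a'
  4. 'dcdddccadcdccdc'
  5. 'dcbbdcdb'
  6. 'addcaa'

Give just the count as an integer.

2

1 → match
2 → no match
3 → match
4 → no match
5 → no match
6 → no match
Total matched: 2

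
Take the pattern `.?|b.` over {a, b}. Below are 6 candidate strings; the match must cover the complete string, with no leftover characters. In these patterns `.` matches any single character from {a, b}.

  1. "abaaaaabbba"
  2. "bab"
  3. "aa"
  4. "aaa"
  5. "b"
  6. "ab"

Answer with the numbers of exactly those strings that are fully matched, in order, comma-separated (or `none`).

1 → no match
2 → no match
3 → no match
4 → no match
5 → match
6 → no match

5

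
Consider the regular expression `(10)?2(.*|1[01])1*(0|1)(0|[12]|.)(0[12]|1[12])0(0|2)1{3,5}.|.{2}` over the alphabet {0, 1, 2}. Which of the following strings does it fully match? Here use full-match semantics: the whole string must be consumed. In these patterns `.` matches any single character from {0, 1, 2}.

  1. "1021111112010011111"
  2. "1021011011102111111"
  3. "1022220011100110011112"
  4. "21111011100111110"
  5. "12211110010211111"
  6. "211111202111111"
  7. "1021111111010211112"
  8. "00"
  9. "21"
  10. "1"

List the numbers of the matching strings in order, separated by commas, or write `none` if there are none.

1, 2, 3, 4, 6, 7, 8, 9

1 → match
2 → match
3 → match
4 → match
5 → no match
6 → match
7 → match
8. "00" → match
9. "21" → match
10. "1" → no match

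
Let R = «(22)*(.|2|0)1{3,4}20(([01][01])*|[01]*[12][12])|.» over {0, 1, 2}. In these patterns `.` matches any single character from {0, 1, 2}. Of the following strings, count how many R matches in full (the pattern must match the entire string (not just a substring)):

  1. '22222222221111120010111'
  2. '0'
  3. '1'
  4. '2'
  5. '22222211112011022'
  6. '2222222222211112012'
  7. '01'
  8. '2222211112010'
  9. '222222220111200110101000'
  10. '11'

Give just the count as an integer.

1 → match
2 → match
3 → match
4 → match
5 → match
6 → match
7 → no match
8 → match
9 → match
10 → no match
Total matched: 8

8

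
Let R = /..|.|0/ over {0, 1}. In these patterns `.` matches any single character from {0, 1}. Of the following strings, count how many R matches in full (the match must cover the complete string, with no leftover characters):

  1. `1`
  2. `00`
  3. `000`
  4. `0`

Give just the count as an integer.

3

1 → match
2 → match
3 → no match
4 → match
Total matched: 3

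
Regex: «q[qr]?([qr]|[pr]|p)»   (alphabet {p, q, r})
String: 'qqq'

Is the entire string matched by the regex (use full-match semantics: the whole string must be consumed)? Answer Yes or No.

Yes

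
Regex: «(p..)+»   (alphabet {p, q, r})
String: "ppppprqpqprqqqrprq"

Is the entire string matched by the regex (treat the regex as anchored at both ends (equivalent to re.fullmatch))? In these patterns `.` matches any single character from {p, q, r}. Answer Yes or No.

No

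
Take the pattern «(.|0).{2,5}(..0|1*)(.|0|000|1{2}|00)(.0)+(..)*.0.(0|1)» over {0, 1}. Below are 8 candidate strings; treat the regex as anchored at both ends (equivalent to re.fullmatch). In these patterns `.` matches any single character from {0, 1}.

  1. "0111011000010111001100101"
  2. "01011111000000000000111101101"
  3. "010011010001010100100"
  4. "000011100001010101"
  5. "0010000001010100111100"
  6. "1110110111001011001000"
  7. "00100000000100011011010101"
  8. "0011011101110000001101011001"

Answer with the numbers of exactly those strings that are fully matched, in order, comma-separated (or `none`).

1 → no match
2 → no match
3 → no match
4 → no match
5 → no match
6 → no match
7 → no match
8 → no match

none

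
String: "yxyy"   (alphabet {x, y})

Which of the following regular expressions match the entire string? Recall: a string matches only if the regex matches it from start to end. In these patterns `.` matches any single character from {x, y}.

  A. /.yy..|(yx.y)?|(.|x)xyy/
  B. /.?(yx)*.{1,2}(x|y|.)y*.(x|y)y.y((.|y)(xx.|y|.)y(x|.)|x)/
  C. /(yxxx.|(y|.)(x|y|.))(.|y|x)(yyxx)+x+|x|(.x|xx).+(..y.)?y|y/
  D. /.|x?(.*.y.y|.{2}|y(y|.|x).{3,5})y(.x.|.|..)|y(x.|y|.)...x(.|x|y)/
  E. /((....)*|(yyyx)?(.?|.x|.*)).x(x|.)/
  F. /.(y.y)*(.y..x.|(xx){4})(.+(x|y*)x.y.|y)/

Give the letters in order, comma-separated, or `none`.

A → match
B → no match
C → match
D → match
E → no match
F → no match

A, C, D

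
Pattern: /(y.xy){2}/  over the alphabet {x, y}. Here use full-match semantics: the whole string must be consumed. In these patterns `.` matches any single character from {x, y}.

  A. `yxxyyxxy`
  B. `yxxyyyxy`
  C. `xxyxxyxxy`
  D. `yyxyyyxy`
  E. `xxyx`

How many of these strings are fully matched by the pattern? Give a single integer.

A → match
B → match
C → no match — must start with `y`
D → match
E → no match — must start with `y`
Total matched: 3

3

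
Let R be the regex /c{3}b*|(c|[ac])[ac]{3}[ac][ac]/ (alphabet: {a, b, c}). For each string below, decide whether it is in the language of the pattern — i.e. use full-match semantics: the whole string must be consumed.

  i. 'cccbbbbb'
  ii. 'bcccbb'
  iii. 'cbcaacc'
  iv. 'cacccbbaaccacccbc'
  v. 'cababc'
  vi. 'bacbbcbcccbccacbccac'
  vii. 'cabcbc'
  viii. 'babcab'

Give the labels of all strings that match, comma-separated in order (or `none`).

i

i → match
ii → no match
iii → no match
iv → no match
v → no match
vi → no match
vii → no match
viii → no match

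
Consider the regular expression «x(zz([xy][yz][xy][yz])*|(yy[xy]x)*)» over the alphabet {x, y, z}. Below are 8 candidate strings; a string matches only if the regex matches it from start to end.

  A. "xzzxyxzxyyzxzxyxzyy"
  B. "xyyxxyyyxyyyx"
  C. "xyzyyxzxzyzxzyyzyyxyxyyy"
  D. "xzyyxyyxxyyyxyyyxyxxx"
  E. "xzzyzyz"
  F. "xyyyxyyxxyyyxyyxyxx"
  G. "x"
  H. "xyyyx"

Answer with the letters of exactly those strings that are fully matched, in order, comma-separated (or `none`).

A → match
B → match
C → no match
D → no match
E → match
F → no match
G → match
H → match

A, B, E, G, H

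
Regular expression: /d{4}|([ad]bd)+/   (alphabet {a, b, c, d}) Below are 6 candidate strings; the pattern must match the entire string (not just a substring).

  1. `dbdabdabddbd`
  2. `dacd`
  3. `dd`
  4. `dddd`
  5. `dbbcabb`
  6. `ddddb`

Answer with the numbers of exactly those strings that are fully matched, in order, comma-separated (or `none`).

1, 4

1 → match
2 → no match
3 → no match
4 → match
5 → no match
6 → no match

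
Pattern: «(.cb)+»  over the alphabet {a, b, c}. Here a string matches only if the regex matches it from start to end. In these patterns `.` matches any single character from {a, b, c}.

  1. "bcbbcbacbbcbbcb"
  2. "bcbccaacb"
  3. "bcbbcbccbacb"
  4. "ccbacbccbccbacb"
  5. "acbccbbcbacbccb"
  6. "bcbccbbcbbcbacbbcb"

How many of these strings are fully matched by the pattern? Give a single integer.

5

1 → match
2 → no match
3 → match
4 → match
5 → match
6 → match
Total matched: 5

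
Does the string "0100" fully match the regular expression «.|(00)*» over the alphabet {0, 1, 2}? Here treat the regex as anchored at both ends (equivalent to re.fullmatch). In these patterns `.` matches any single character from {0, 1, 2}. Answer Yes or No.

No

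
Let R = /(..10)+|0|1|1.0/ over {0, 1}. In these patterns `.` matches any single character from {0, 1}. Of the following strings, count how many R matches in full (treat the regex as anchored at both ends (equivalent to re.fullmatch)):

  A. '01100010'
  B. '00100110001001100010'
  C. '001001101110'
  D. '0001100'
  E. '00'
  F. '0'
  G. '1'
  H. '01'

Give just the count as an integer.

5

A. '01100010' → match
B → match
C. '001001101110' → match
D. '0001100' → no match
E. '00' → no match
F. '0' → match
G. '1' → match
H. '01' → no match
Total matched: 5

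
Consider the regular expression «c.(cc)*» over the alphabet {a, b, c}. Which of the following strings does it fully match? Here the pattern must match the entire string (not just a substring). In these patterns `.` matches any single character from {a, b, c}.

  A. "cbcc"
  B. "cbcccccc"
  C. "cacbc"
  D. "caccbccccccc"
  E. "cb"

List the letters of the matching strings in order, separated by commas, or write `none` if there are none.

A → match
B → match
C → no match
D → no match
E → match

A, B, E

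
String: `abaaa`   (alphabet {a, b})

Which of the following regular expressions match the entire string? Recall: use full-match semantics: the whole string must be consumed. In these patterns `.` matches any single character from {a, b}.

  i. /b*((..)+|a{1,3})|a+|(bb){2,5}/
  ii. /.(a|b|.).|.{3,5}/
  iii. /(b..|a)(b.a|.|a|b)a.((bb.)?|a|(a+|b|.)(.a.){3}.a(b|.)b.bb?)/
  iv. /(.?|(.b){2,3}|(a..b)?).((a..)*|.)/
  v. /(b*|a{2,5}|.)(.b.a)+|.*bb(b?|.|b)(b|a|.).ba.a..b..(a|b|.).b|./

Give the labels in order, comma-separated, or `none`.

i → no match
ii → match
iii → match
iv → match
v → no match

ii, iii, iv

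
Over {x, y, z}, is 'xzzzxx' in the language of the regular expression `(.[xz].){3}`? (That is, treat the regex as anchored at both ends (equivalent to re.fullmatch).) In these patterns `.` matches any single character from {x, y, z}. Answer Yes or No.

No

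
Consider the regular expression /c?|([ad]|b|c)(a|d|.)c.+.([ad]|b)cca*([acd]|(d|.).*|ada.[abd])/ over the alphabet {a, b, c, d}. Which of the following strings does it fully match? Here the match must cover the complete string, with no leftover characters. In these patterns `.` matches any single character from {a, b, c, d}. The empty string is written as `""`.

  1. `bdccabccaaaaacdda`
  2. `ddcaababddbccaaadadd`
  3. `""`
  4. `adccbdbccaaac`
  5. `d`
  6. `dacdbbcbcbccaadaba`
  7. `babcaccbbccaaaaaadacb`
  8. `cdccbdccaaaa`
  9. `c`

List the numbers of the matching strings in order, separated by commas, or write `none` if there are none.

1 → match
2 → match
3 → match
4 → match
5 → no match
6 → match
7 → no match
8 → match
9 → match

1, 2, 3, 4, 6, 8, 9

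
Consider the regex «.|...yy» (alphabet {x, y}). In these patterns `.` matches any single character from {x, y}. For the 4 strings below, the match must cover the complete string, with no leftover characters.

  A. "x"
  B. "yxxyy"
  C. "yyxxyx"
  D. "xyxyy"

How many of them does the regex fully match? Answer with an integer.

3

A. "x" → match
B. "yxxyy" → match
C. "yyxxyx" → no match
D. "xyxyy" → match
Total matched: 3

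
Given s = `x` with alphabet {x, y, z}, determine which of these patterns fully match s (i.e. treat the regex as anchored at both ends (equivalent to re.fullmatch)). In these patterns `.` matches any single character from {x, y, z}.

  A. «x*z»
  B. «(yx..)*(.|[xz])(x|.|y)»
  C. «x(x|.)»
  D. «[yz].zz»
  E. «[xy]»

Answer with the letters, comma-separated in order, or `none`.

E

A → no match — must end with `z`
B → no match
C → no match
D → no match — must end with `zz`
E → match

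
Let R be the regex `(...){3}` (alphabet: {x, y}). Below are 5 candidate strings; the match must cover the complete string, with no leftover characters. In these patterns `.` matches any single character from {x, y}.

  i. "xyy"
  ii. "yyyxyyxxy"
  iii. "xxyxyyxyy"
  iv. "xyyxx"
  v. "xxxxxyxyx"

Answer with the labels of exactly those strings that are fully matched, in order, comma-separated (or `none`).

ii, iii, v

i. "xyy" → no match
ii. "yyyxyyxxy" → match
iii. "xxyxyyxyy" → match
iv. "xyyxx" → no match
v. "xxxxxyxyx" → match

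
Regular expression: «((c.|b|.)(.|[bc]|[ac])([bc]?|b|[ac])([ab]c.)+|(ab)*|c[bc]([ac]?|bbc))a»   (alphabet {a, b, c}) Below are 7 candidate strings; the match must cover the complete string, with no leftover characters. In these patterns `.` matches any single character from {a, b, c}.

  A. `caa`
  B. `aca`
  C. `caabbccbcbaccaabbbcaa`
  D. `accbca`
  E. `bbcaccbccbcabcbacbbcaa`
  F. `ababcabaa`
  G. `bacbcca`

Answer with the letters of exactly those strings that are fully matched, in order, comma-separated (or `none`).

E, G

A → no match
B → no match
C → no match
D → no match
E → match
F → no match
G → match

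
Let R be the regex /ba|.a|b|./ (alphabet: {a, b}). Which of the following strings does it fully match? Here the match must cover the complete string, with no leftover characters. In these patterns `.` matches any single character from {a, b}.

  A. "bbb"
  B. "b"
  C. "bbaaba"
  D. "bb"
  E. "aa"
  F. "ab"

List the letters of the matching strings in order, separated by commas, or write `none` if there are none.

A → no match
B → match
C → no match
D → no match
E → match
F → no match

B, E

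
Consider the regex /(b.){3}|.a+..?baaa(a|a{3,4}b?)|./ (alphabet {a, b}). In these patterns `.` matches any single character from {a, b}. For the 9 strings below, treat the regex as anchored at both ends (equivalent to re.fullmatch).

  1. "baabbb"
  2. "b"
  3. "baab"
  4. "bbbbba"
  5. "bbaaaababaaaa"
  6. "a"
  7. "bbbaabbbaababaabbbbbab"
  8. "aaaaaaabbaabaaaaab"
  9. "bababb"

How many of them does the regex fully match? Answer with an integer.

1 → no match
2 → match
3 → no match
4 → match
5 → no match
6 → match
7 → no match
8 → no match
9 → match
Total matched: 4

4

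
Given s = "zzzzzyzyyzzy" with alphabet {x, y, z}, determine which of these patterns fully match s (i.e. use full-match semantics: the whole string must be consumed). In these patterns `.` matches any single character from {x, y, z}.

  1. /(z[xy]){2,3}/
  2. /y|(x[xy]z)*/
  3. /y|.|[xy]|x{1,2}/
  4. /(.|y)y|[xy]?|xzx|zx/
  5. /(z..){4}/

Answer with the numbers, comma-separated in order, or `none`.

5

1 → no match
2 → no match
3 → no match
4 → no match
5 → match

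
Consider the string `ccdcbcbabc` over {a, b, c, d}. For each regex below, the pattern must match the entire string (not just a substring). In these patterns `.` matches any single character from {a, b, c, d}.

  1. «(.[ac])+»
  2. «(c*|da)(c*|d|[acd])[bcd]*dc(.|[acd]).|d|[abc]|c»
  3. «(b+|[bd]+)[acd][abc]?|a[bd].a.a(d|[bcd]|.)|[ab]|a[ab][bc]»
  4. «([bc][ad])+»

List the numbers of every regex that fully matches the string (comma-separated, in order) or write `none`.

1

1 → match
2 → no match
3 → no match
4 → no match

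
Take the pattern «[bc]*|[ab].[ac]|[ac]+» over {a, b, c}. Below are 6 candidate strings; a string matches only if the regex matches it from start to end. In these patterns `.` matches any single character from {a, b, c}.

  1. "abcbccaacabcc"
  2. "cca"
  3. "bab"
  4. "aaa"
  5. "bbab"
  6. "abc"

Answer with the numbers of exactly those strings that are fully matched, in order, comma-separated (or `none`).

1 → no match
2 → match
3 → no match
4 → match
5 → no match
6 → match

2, 4, 6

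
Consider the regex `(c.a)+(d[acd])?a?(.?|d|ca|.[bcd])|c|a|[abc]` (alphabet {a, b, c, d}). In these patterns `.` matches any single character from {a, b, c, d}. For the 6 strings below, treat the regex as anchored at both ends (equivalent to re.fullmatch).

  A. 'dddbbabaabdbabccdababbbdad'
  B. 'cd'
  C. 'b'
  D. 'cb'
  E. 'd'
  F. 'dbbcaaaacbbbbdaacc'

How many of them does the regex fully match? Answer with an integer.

1

A → no match
B. 'cd' → no match
C. 'b' → match
D. 'cb' → no match
E. 'd' → no match
F → no match
Total matched: 1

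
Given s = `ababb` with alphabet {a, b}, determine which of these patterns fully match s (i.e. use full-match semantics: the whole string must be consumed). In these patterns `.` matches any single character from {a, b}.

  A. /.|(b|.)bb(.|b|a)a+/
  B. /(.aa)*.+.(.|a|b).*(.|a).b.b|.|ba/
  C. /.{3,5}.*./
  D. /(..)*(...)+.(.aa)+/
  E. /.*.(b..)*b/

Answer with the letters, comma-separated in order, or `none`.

A → no match
B → no match
C → match
D → no match — must end with `aa`
E → match

C, E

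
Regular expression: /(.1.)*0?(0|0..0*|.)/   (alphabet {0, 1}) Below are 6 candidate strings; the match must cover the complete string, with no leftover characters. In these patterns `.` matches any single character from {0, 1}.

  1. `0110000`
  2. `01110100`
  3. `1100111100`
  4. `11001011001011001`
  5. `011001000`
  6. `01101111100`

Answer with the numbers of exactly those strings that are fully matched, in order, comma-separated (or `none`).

1 → match
2 → no match
3 → match
4 → match
5 → match
6 → match

1, 3, 4, 5, 6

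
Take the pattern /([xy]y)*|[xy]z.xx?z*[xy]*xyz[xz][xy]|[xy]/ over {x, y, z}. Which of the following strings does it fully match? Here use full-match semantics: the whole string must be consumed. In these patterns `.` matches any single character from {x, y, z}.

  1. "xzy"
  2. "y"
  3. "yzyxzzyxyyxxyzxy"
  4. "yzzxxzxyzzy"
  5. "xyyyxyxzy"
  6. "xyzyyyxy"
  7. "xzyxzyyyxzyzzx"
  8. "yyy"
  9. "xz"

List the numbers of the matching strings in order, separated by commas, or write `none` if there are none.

1 → no match
2 → match
3 → match
4 → match
5 → no match
6 → no match
7 → no match
8 → no match
9 → no match

2, 3, 4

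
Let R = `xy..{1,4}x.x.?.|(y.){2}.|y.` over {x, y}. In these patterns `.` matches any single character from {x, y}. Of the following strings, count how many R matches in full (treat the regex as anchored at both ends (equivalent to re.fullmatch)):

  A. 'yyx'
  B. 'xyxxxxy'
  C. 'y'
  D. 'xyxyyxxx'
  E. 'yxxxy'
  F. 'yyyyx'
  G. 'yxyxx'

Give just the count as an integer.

A. 'yyx' → no match
B. 'xyxxxxy' → no match
C. 'y' → no match
D. 'xyxyyxxx' → no match
E. 'yxxxy' → no match
F. 'yyyyx' → match
G. 'yxyxx' → match
Total matched: 2

2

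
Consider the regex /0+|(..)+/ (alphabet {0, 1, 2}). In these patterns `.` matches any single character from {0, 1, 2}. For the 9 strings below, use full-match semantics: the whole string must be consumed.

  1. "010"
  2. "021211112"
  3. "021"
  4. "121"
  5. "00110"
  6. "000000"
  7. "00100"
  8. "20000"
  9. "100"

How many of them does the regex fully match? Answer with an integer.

1

1 → no match
2 → no match
3 → no match
4 → no match
5 → no match
6 → match
7 → no match
8 → no match
9 → no match
Total matched: 1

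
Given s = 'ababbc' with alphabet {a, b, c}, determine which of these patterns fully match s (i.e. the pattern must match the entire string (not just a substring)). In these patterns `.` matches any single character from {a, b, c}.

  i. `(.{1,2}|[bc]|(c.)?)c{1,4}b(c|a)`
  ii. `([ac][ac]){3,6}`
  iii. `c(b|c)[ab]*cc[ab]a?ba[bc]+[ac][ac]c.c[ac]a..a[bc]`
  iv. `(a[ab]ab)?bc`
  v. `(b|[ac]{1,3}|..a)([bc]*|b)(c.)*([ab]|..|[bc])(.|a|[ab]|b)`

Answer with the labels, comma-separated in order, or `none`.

iv, v

i → no match
ii → no match
iii → no match — must start with 'c'
iv → match
v → match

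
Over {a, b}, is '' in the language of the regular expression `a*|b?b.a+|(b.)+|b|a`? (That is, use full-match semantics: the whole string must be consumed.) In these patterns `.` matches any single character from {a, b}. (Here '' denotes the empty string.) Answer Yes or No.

Yes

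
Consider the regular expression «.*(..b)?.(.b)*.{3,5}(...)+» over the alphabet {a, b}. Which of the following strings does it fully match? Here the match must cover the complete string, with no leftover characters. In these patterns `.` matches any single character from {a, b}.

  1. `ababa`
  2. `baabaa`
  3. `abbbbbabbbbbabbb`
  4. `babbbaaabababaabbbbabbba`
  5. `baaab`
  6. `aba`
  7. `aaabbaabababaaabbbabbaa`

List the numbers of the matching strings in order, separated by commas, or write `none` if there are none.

1 → no match
2 → no match
3 → match
4 → match
5 → no match
6 → no match
7 → match

3, 4, 7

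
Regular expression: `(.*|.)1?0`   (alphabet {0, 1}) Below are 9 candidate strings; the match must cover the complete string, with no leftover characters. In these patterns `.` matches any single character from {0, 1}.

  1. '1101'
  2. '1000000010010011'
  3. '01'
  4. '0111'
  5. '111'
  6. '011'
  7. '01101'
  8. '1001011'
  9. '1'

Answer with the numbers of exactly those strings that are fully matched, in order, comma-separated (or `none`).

1 → no match — must end with '0'
2 → no match — must end with '0'
3 → no match — must end with '0'
4 → no match — must end with '0'
5 → no match — must end with '0'
6 → no match — must end with '0'
7 → no match — must end with '0'
8 → no match — must end with '0'
9 → no match — must end with '0'

none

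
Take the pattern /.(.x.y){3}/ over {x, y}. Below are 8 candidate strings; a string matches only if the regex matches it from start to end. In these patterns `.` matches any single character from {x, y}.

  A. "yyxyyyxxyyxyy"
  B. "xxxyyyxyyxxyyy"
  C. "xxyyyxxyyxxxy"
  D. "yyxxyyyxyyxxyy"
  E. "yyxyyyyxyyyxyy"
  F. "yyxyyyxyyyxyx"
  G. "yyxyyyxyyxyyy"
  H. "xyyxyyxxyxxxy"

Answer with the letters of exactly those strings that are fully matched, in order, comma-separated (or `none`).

A → match
B → no match
C → no match
D → no match
E → no match
F → no match — must end with "y"
G → no match
H → no match

A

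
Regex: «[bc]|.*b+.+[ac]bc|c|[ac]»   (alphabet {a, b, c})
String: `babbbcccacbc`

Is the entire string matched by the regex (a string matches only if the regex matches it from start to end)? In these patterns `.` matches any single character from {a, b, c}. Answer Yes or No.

Yes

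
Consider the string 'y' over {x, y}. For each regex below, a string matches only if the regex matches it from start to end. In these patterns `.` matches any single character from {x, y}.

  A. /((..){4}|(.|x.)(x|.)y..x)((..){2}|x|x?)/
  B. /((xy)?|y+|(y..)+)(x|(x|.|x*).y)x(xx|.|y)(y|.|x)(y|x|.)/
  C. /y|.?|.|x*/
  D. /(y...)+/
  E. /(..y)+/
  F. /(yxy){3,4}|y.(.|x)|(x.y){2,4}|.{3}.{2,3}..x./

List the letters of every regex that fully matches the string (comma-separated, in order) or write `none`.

C

A → no match
B → no match
C → match
D → no match
E → no match
F → no match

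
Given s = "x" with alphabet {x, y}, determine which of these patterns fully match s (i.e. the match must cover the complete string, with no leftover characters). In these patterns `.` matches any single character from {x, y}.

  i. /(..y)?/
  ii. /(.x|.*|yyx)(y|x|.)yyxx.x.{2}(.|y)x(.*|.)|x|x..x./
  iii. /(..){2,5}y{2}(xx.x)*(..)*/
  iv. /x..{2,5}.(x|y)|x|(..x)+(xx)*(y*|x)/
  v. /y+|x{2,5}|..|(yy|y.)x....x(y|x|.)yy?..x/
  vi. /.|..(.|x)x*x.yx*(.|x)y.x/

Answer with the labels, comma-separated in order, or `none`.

i → no match
ii → match
iii → no match
iv → match
v → no match
vi → match

ii, iv, vi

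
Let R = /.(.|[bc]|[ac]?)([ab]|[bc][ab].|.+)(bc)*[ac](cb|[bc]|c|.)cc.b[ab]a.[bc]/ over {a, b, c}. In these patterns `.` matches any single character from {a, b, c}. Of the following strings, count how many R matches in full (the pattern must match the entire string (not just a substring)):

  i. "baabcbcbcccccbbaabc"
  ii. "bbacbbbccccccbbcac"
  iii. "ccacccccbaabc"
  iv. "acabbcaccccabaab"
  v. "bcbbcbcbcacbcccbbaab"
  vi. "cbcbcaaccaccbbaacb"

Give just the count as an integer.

i → match
ii → no match
iii → match
iv → no match
v → match
vi → match
Total matched: 4

4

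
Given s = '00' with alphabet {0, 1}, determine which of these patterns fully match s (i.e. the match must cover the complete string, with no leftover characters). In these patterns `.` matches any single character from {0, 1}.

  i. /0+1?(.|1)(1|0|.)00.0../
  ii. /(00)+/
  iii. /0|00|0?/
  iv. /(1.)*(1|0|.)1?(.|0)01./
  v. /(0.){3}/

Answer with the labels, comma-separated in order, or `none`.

i → no match
ii → match
iii → match
iv → no match
v → no match

ii, iii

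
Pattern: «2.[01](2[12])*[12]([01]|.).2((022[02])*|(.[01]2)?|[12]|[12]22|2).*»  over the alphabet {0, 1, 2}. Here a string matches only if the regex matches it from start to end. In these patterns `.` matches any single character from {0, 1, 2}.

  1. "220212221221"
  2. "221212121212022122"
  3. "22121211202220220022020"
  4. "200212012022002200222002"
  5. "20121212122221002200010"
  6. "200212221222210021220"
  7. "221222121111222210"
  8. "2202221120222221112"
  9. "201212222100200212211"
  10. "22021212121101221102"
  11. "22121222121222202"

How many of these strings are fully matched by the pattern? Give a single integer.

1. "220212221221" → match
2 → match
3 → match
4 → match
5 → match
6 → match
7 → match
8 → match
9 → match
10 → match
11 → match
Total matched: 11

11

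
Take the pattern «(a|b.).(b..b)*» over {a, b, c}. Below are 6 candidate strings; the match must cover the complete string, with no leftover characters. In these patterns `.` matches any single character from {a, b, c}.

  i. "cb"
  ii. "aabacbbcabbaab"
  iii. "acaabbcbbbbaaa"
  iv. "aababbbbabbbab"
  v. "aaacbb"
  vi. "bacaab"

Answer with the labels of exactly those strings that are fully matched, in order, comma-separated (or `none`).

ii, iv

i. "cb" → no match
ii → match
iii → no match
iv → match
v. "aaacbb" → no match
vi. "bacaab" → no match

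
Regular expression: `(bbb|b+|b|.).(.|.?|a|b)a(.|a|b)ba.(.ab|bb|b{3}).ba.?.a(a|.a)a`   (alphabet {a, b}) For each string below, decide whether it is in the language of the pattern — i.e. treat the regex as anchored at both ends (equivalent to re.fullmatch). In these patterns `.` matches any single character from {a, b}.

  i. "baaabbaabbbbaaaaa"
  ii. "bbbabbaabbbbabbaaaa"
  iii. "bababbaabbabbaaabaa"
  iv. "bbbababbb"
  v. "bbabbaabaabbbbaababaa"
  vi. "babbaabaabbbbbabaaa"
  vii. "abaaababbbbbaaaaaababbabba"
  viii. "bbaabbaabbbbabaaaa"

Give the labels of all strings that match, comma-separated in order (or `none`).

i, ii, viii

i → match
ii → match
iii → no match
iv → no match — must end with "aa"
v → no match
vi → no match
vii → no match — must end with "aa"
viii → match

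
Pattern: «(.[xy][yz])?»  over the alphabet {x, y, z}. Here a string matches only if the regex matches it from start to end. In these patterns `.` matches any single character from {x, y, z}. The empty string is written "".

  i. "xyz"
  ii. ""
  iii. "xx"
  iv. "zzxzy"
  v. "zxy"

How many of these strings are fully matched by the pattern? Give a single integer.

3

i. "xyz" → match
ii. "" → match
iii. "xx" → no match
iv. "zzxzy" → no match
v. "zxy" → match
Total matched: 3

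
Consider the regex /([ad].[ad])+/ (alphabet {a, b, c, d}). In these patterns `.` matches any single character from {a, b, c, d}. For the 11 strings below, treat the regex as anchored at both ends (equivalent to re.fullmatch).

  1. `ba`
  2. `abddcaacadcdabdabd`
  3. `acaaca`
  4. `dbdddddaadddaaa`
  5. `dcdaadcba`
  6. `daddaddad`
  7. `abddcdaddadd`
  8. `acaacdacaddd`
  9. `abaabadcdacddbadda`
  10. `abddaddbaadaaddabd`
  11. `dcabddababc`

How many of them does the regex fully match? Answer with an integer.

1 → no match
2 → match
3 → match
4 → match
5 → no match
6 → match
7 → match
8 → match
9 → match
10 → match
11 → no match
Total matched: 8

8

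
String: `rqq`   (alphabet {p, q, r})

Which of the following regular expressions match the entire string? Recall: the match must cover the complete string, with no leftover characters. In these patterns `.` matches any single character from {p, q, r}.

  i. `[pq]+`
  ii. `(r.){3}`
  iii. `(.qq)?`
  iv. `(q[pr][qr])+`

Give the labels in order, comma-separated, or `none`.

iii

i → no match
ii → no match
iii → match
iv → no match — must start with `q`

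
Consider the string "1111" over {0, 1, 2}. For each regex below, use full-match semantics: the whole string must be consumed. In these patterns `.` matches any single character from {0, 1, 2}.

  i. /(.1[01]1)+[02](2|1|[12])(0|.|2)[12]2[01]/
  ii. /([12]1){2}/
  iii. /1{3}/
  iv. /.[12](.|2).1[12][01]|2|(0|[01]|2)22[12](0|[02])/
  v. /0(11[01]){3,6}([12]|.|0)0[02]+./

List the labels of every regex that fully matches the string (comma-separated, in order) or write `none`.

ii

i → no match
ii → match
iii → no match
iv → no match
v → no match — must start with "011"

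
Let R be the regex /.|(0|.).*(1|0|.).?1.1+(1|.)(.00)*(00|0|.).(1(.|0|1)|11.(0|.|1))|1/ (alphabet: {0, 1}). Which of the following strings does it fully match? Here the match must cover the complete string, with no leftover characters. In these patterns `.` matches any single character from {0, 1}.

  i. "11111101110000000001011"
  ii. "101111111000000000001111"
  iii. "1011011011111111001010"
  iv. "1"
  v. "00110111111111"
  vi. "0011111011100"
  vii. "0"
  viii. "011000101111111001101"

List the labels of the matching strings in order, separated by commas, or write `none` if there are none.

i → match
ii → match
iii → match
iv → match
v → match
vi → match
vii → match
viii → match

i, ii, iii, iv, v, vi, vii, viii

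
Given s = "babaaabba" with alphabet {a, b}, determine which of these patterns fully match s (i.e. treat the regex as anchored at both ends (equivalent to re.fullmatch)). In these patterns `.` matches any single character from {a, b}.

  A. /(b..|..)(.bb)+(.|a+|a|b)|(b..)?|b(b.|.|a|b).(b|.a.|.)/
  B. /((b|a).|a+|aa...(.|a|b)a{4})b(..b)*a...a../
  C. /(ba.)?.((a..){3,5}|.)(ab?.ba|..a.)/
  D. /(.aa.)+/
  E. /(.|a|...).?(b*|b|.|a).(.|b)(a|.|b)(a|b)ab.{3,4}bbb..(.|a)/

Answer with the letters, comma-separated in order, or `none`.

A → no match
B → no match
C → match
D → no match
E → no match

C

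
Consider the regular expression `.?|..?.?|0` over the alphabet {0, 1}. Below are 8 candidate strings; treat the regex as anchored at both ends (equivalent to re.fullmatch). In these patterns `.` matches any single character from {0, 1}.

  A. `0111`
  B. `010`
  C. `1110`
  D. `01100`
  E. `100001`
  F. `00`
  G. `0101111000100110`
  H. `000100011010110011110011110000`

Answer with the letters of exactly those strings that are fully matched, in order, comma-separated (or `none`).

A. `0111` → no match
B. `010` → match
C. `1110` → no match
D. `01100` → no match
E. `100001` → no match
F. `00` → match
G → no match
H → no match

B, F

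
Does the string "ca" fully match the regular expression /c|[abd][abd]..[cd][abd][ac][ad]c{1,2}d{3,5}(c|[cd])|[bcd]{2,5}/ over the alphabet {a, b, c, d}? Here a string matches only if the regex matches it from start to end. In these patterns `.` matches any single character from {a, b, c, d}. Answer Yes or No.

No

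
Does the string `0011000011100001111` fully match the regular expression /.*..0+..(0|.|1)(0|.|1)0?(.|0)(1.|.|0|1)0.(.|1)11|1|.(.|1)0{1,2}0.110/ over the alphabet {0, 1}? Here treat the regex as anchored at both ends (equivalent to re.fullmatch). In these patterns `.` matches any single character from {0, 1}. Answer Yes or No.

Yes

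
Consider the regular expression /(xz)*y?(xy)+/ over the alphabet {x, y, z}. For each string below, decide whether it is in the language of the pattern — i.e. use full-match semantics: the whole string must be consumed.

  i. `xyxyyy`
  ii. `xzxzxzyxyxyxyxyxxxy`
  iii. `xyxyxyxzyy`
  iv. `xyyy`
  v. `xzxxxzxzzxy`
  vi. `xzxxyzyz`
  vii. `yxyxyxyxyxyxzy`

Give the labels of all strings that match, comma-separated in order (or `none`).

none

i. `xyxyyy` → no match — must end with `xy`
ii → no match
iii. `xyxyxyxzyy` → no match — must end with `xy`
iv. `xyyy` → no match — must end with `xy`
v. `xzxxxzxzzxy` → no match
vi. `xzxxyzyz` → no match — must end with `xy`
vii → no match — must end with `xy`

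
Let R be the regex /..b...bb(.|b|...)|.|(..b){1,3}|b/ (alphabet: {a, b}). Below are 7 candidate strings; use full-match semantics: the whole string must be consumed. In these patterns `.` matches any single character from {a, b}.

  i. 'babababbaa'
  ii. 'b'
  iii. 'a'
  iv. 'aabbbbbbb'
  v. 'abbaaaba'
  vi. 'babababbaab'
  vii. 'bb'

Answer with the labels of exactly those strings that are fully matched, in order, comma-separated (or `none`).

ii, iii, iv, vi

i → no match
ii → match
iii → match
iv → match
v → no match
vi → match
vii → no match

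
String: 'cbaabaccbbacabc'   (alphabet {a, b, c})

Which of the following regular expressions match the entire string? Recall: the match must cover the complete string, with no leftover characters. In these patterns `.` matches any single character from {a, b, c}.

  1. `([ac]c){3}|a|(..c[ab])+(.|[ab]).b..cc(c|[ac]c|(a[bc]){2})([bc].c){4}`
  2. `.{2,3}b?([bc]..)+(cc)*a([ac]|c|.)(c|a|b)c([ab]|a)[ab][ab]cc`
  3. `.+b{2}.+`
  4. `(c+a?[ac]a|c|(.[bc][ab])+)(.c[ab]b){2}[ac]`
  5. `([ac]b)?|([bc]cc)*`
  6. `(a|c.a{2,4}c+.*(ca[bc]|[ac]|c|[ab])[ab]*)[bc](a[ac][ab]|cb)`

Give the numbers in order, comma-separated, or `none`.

3, 4

1 → no match
2 → no match — must end with 'cc'
3 → match
4 → match
5 → no match
6 → no match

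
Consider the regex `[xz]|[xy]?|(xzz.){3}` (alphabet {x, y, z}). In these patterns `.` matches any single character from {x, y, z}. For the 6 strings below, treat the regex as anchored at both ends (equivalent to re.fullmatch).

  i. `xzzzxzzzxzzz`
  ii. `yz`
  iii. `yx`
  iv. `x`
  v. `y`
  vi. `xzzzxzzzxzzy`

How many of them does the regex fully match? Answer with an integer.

i → match
ii → no match
iii → no match
iv → match
v → match
vi → match
Total matched: 4

4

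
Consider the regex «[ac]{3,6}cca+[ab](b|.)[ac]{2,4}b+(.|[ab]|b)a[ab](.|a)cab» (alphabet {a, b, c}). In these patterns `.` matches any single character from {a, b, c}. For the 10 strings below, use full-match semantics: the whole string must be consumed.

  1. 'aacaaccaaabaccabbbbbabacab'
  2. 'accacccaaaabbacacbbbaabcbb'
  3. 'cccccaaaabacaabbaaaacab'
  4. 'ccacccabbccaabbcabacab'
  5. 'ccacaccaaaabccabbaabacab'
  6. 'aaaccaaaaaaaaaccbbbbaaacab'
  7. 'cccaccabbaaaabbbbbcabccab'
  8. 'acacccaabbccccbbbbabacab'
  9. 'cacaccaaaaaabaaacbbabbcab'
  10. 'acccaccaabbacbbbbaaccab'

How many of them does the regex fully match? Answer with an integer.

9

1 → match
2 → no match — must end with 'cab'
3 → match
4 → match
5 → match
6 → match
7 → match
8 → match
9 → match
10 → match
Total matched: 9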